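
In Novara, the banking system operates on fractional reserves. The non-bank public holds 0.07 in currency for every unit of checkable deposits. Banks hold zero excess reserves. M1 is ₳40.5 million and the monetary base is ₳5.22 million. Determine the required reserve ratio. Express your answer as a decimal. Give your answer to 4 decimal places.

0.0679

Using m = M/MB = 40.5/5.22 ≈ 7.758621. Since m = (1 + c)/(c + rr + e), the denominator satisfies c + rr + e = (1 + c)/m = (1 + 0.07) / 7.758621 ≈ 0.137911.
With c = 0.07 and e = 0, the required reserve ratio is 0.137911 − 0.07 − 0 = 0.067911.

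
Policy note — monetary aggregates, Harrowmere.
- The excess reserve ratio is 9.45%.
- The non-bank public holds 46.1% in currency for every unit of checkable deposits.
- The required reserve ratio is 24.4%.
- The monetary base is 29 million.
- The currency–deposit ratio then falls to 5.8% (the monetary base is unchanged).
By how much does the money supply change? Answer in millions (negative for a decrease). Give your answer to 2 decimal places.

Initially m₁ = (1 + 0.461) / (0.244 + 0.0945 + 0.461) ≈ 1.82739, so M₁ = 1.82739 × 29 ≈ 52.9943 million.
After the change m₂ = (1 + 0.058) / (0.244 + 0.0945 + 0.058) ≈ 2.66835, so M₂ = 2.66835 × 29 ≈ 77.3822 million.
ΔM = M₂ − M₁ = 77.3822 − 52.9943 = 24.3879 million.

24.39 million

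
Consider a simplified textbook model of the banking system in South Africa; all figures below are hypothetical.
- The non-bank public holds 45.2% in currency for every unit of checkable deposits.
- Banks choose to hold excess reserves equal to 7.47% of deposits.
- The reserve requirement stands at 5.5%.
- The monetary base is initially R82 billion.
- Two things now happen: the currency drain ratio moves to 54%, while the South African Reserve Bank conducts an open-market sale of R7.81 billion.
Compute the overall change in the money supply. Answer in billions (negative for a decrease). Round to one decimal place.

-34.1 billion

Before: m₁ = (1 + 0.452) / (0.055 + 0.0747 + 0.452) ≈ 2.4961, MB₁ = 82, so M₁ = 2.4961 × 82 = 204.6802 billion.
After: m₂ = (1 + 0.54) / (0.055 + 0.0747 + 0.54) ≈ 2.2995, MB₂ = 82 − 7.81 = 74.19, so M₂ = 2.2995 × 74.19 ≈ 170.5999 billion.
ΔM = M₂ − M₁ = 170.5999 − 204.6802 = -34.0803 billion.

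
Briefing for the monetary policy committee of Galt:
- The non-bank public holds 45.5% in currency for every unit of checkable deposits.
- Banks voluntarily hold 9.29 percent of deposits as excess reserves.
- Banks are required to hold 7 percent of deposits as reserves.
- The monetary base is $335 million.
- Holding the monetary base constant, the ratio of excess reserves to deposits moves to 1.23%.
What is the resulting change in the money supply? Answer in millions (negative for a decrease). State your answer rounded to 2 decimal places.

$118.33 million

Initially m₁ = (1 + 0.455) / (0.07 + 0.0929 + 0.455) ≈ 2.354750, so M₁ = 2.354750 × 335 ≈ 788.8413 million.
After the change m₂ = (1 + 0.455) / (0.07 + 0.0123 + 0.455) ≈ 2.707984, so M₂ = 2.707984 × 335 ≈ 907.1746 million.
ΔM = M₂ − M₁ = 907.1746 − 788.8413 = 118.3333 million.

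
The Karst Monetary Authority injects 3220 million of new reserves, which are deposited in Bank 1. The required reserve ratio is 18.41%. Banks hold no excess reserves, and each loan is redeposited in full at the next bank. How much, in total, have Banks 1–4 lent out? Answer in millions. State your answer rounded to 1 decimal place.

Bank i lends (1 − rr)^i of the original deposit: Bank 1 lends 3220·0.8159 = 2627.1980, Bank 2 lends 3220·0.8159² ≈ 2143.5308, and so on.
Summing a geometric series: total = 3220·[0.8159·(1 − 0.8159^4) / (1 − 0.8159)] ≈ 7946.5687 million.

7946.6 million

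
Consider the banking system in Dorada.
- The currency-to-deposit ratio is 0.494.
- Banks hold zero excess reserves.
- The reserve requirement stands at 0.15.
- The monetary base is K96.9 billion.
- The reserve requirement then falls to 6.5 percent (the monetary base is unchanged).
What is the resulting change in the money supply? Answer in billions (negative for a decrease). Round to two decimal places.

K34.18 billion

Initially m₁ = (1 + 0.494) / (0.15 + 0.494) ≈ 2.31988, so M₁ = 2.31988 × 96.9 ≈ 224.7964 billion.
After the change m₂ = (1 + 0.494) / (0.065 + 0.494) ≈ 2.67263, so M₂ = 2.67263 × 96.9 ≈ 258.9778 billion.
ΔM = M₂ − M₁ = 258.9778 − 224.7964 = 34.1814 billion.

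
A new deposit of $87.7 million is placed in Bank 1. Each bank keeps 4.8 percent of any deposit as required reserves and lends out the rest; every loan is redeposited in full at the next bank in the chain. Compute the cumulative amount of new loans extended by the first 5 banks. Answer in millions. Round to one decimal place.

Bank i lends (1 − rr)^i of the original deposit: Bank 1 lends 87.7·0.9520 = 83.4904, Bank 2 lends 87.7·0.9520² ≈ 79.4829, and so on.
Summing a geometric series: total = 87.7·[0.9520·(1 − 0.9520^5) / (1 − 0.9520)] ≈ 379.2545 million.

$379.3 million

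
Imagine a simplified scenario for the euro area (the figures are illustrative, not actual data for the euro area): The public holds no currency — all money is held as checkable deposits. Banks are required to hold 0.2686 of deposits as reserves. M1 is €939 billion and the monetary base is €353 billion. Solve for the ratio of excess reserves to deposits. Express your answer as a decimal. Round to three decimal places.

Using m = M/MB = 939/353 ≈ 2.660057. Since m = (1 + c)/(c + rr + e), the denominator satisfies c + rr + e = (1 + c)/m = (1 + 0) / 2.660057 ≈ 0.375932.
With c = 0 and rr = 0.2686, the ratio of excess reserves to deposits is 0.375932 − 0 − 0.2686 = 0.107332.

0.107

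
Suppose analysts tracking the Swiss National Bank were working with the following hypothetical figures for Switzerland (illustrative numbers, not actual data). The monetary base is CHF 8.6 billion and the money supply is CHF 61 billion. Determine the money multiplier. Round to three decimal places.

The money multiplier is m = M / MB = 61 / 8.6 ≈ 7.09302.

7.093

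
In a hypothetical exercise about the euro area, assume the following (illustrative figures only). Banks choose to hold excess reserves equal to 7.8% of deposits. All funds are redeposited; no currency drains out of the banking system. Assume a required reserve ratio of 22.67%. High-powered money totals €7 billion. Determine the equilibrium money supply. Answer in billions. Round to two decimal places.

€22.97 billion

The money multiplier is m = 1 / (rr + e) = 1 / (0.2267 + 0.078) ≈ 3.2819.
So M = m × MB = 3.2819 × 7 = 22.9733 billion.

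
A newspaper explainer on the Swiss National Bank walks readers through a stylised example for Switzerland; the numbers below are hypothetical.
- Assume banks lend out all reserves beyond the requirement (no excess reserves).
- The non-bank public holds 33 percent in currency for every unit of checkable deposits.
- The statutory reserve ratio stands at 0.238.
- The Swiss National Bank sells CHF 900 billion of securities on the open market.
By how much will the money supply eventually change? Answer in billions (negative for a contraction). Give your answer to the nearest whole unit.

-2107 billion

The money multiplier is m = (1 + c) / (rr + c) = (1 + 0.33) / (0.238 + 0.33) ≈ 2.3415.
The sale removes 900 billion of base, so ΔM = m × ΔMB = 2.3415 × (−900) = -2107.35 billion.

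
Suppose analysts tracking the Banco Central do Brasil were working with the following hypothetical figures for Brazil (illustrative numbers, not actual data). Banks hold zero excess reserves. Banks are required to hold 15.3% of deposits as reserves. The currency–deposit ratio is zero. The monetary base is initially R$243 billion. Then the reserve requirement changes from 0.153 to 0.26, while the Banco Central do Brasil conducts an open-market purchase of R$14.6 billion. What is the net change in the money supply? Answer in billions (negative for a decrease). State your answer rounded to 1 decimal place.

Before: m₁ = 1 / (0.153) ≈ 6.53595, MB₁ = 243, so M₁ = 6.53595 × 243 ≈ 1588.2359 billion.
After: m₂ = 1 / (0.26) ≈ 3.84615, MB₂ = 243 + 14.6 = 257.6, so M₂ = 3.84615 × 257.6 ≈ 990.7682 billion.
ΔM = M₂ − M₁ = 990.7682 − 1588.2359 = -597.4677 billion.

-597.5 billion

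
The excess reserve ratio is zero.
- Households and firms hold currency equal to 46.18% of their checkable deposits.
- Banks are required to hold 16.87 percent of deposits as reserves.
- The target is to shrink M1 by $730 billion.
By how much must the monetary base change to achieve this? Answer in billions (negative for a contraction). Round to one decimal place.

The money multiplier is m = (1 + c) / (rr + c) = (1 + 0.4618) / (0.1687 + 0.4618) ≈ 2.31848.
ΔMB = ΔM / m = (−730) / 2.31848 ≈ -314.8615 billion.

-314.9 billion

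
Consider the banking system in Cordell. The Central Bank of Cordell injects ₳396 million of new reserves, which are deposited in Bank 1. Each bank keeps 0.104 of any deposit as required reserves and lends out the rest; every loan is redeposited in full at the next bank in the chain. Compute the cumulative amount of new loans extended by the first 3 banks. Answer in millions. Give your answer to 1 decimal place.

Bank i lends (1 − rr)^i of the original deposit: Bank 1 lends 396·0.8960 = 354.8160, Bank 2 lends 396·0.8960² ≈ 317.9151, and so on.
Summing a geometric series: total = 396·[0.8960·(1 − 0.8960^3) / (1 − 0.8960)] ≈ 957.5831 million.

₳957.6 million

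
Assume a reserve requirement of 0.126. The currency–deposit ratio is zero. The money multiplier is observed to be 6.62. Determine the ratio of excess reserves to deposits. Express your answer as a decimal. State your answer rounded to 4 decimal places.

Using m = 6.62. Since m = (1 + c)/(c + rr + e), the denominator satisfies c + rr + e = (1 + c)/m = (1 + 0) / 6.62 ≈ 0.151057.
With c = 0 and rr = 0.126, the ratio of excess reserves to deposits is 0.151057 − 0 − 0.126 = 0.025057.

0.0251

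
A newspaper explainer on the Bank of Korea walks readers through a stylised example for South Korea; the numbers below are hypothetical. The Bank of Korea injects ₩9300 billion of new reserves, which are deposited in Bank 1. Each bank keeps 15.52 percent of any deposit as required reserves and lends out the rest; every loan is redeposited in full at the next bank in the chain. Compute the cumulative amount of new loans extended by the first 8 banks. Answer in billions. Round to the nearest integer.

Bank i lends (1 − rr)^i of the original deposit: Bank 1 lends 9300·0.8448 = 7856.6400, Bank 2 lends 9300·0.8448² ≈ 6637.2895, and so on.
Summing a geometric series: total = 9300·[0.8448·(1 − 0.8448^8) / (1 − 0.8448)] ≈ 37489.3044 billion.

₩37489 billion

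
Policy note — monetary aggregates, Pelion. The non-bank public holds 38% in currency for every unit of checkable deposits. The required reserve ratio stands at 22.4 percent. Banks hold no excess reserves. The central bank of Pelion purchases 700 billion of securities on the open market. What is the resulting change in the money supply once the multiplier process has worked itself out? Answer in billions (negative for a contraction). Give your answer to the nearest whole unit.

1599 billion

The money multiplier is m = (1 + c) / (rr + c) = (1 + 0.38) / (0.224 + 0.38) ≈ 2.2848.
The purchase adds 700 billion of base, so ΔM = m × ΔMB = 2.2848 × (+700) = 1599.36 billion.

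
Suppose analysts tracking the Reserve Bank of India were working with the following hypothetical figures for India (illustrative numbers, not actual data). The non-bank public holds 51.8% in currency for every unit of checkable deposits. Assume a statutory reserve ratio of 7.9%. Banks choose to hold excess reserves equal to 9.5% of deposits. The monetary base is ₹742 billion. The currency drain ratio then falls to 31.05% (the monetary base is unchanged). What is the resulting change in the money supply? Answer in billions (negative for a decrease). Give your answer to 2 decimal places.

Initially m₁ = (1 + 0.518) / (0.079 + 0.095 + 0.518) ≈ 2.193642, so M₁ = 2.193642 × 742 ≈ 1627.6824 billion.
After the change m₂ = (1 + 0.3105) / (0.079 + 0.095 + 0.3105) ≈ 2.704850, so M₂ = 2.704850 × 742 = 2006.9987 billion.
ΔM = M₂ − M₁ = 2006.9987 − 1627.6824 = 379.3163 billion.

₹379.32 billion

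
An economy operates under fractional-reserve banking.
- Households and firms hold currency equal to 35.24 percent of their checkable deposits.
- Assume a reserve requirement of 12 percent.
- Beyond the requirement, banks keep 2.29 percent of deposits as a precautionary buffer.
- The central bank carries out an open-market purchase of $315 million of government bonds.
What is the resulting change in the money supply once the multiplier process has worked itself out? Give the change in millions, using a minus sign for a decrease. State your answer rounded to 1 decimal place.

The money multiplier is m = (1 + c) / (rr + e + c) = (1 + 0.3524) / (0.12 + 0.0229 + 0.3524) ≈ 2.73047.
The purchase adds 315 million of base, so ΔM = m × ΔMB = 2.73047 × (+315) ≈ 860.098 million.

$860.1 million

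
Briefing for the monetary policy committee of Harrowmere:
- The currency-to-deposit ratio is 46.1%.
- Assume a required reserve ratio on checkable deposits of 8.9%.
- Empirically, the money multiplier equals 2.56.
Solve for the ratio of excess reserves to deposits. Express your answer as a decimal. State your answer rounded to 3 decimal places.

0.021

Using m = 2.56. Since m = (1 + c)/(c + rr + e), the denominator satisfies c + rr + e = (1 + c)/m = (1 + 0.461) / 2.56 ≈ 0.570703.
With c = 0.461 and rr = 0.089, the ratio of excess reserves to deposits is 0.570703 − 0.461 − 0.089 = 0.020703.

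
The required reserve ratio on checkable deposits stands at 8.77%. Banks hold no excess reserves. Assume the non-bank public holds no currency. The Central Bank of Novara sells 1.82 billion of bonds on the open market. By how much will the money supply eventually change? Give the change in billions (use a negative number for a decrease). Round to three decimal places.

-20.753 billion

The simple money multiplier is m = 1/rr = 1/0.0877 ≈ 11.40251.
An open-market sale reduces the monetary base by 1.82 billion, so ΔM = m × ΔMB = 11.40251 × (−1.82) ≈ -20.7526 billion.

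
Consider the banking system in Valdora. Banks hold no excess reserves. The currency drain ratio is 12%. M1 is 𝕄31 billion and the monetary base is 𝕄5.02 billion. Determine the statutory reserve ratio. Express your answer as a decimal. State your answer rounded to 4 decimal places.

0.0614

Using m = M/MB = 31/5.02 ≈ 6.175299. Since m = (1 + c)/(c + rr + e), the denominator satisfies c + rr + e = (1 + c)/m = (1 + 0.12) / 6.175299 ≈ 0.181368.
With c = 0.12 and e = 0, the statutory reserve ratio is 0.181368 − 0.12 − 0 = 0.061368.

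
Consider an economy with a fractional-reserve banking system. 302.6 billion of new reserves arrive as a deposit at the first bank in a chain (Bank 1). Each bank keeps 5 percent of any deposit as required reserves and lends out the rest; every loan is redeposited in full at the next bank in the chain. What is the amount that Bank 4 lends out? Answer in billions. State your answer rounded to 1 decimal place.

246.5 billion

Each bank lends a fraction (1 − rr) = 0.9500 of the deposit it receives, so Bank 4 receives 302.6·0.9500^3 and lends 302.6·0.9500^4 ≈ 246.4696 billion.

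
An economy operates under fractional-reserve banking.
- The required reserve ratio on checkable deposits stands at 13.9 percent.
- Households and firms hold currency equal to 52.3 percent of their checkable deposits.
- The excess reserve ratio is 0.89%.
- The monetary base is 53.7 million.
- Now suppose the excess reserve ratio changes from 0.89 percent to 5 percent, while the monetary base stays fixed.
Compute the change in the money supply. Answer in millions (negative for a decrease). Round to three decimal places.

Initially m₁ = (1 + 0.523) / (0.139 + 0.0089 + 0.523) ≈ 2.270085, so M₁ = 2.270085 × 53.7 ≈ 121.9036 million.
After the change m₂ = (1 + 0.523) / (0.139 + 0.05 + 0.523) ≈ 2.139045, so M₂ = 2.139045 × 53.7 ≈ 114.8667 million.
ΔM = M₂ − M₁ = 114.8667 − 121.9036 = -7.0369 million.

-7.037 million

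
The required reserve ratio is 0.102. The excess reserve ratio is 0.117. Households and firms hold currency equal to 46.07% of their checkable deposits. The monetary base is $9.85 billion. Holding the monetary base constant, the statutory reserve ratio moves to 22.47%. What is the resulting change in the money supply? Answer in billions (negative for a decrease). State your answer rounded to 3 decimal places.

-3.237 billion

Initially m₁ = (1 + 0.4607) / (0.102 + 0.117 + 0.4607) ≈ 2.14904, so M₁ = 2.14904 × 9.85 ≈ 21.168 billion.
After the change m₂ = (1 + 0.4607) / (0.2247 + 0.117 + 0.4607) ≈ 1.82041, so M₂ = 1.82041 × 9.85 ≈ 17.931 billion.
ΔM = M₂ − M₁ = 17.931 − 21.168 = -3.237 billion.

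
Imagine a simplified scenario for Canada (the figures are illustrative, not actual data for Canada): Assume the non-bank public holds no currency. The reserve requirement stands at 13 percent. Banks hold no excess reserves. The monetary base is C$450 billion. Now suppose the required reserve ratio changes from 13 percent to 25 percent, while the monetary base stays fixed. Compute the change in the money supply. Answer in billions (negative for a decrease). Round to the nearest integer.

Initially m₁ = 1 / (0.13) ≈ 7.6923, so M₁ = 7.6923 × 450 = 3461.535 billion.
After the change m₂ = 1 / (0.25) = 4, so M₂ = 4 × 450 = 1800 billion.
ΔM = M₂ − M₁ = 1800 − 3461.535 = -1661.535 billion.

-1662 billion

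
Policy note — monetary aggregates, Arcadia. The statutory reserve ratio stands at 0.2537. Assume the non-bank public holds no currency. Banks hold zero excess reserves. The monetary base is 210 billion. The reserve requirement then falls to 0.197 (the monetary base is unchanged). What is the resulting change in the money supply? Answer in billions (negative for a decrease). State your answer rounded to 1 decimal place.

Initially m₁ = 1 / (0.2537) ≈ 3.94166, so M₁ = 3.94166 × 210 = 827.7486 billion.
After the change m₂ = 1 / (0.197) ≈ 5.07614, so M₂ = 5.07614 × 210 = 1065.9894 billion.
ΔM = M₂ − M₁ = 1065.9894 − 827.7486 = 238.2408 billion.

238.2 billion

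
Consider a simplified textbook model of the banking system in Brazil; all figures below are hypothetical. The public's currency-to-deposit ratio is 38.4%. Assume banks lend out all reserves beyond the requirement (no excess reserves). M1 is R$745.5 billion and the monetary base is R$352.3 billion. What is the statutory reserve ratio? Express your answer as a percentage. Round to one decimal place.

27.0%

Using m = M/MB = 745.5/352.3 ≈ 2.116094. Since m = (1 + c)/(c + rr + e), the denominator satisfies c + rr + e = (1 + c)/m = (1 + 0.384) / 2.116094 ≈ 0.654035.
With c = 0.384 and e = 0, the statutory reserve ratio is 0.654035 − 0.384 − 0 = 0.270035.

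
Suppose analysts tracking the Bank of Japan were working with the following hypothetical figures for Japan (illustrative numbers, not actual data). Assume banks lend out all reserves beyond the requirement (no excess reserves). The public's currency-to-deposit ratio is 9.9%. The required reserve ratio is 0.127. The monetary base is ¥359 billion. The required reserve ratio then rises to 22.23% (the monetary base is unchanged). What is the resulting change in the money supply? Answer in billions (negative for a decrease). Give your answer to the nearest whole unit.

Initially m₁ = (1 + 0.099) / (0.127 + 0.099) ≈ 4.8628, so M₁ = 4.8628 × 359 = 1745.7452 billion.
After the change m₂ = (1 + 0.099) / (0.2223 + 0.099) ≈ 3.4205, so M₂ = 3.4205 × 359 = 1227.9595 billion.
ΔM = M₂ − M₁ = 1227.9595 − 1745.7452 = -517.7857 billion.

-518 billion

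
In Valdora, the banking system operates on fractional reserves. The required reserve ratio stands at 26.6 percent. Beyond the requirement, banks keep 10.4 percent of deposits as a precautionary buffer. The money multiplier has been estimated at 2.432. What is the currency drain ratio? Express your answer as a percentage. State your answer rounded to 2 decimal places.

Using m = 2.432. From m = (1 + c)/(c + rr + e), rearranging gives 1 + c = m·(c + rr + e), so c·(1 − m) = m·(rr + e) − 1.
Hence c = [m·(rr + e) − 1]/(1 − m) = [2.432 × (0.266 + 0.104) − 1] / (1 − 2.432) ≈ 0.069944.

6.99%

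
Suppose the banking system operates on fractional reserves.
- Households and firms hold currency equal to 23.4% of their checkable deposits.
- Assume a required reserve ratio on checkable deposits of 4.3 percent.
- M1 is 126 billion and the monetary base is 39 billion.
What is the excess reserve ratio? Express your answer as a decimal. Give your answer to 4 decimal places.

0.1050

Using m = M/MB = 126/39 ≈ 3.230769. Since m = (1 + c)/(c + rr + e), the denominator satisfies c + rr + e = (1 + c)/m = (1 + 0.234) / 3.230769 ≈ 0.381952.
With c = 0.234 and rr = 0.043, the excess reserve ratio is 0.381952 − 0.234 − 0.043 = 0.104952.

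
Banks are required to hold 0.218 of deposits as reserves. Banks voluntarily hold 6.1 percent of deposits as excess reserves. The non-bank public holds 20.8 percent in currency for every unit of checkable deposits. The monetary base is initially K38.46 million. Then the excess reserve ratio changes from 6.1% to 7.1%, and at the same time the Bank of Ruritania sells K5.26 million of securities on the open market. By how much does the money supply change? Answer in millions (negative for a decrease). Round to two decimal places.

-14.70 million

Before: m₁ = (1 + 0.208) / (0.218 + 0.061 + 0.208) ≈ 2.48049, MB₁ = 38.46, so M₁ = 2.48049 × 38.46 ≈ 95.3996 million.
After: m₂ = (1 + 0.208) / (0.218 + 0.071 + 0.208) ≈ 2.43058, MB₂ = 38.46 − 5.26 = 33.2, so M₂ = 2.43058 × 33.2 ≈ 80.6953 million.
ΔM = M₂ − M₁ = 80.6953 − 95.3996 = -14.7043 million.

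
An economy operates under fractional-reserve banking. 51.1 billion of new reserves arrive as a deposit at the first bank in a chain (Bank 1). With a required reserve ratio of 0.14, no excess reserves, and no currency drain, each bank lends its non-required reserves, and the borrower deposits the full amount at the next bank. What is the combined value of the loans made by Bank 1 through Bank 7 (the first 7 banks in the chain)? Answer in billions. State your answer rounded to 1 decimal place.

Bank i lends (1 − rr)^i of the original deposit: Bank 1 lends 51.1·0.8600 = 43.9460, Bank 2 lends 51.1·0.8600² ≈ 37.7936, and so on.
Summing a geometric series: total = 51.1·[0.8600·(1 − 0.8600^7) / (1 − 0.8600)] ≈ 204.6855 billion.

204.7 billion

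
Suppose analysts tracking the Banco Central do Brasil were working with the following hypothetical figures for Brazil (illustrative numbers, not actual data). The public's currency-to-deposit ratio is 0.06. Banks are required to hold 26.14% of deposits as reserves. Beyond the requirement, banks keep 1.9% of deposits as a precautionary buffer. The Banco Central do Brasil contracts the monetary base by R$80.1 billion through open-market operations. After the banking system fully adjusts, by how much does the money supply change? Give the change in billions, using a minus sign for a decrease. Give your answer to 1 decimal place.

-249.4 billion

The money multiplier is m = (1 + c) / (rr + e + c) = (1 + 0.06) / (0.2614 + 0.019 + 0.06) ≈ 3.1140.
The sale removes 80.1 billion of base, so ΔM = m × ΔMB = 3.1140 × (−80.1) = -249.4314 billion.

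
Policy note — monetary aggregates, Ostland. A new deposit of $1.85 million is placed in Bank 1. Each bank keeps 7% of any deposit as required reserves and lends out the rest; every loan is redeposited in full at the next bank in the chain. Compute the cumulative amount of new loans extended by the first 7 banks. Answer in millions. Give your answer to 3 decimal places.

$9.790 million

Bank i lends (1 − rr)^i of the original deposit: Bank 1 lends 1.85·0.9300 = 1.7205, Bank 2 lends 1.85·0.9300² ≈ 1.6001, and so on.
Summing a geometric series: total = 1.85·[0.9300·(1 − 0.9300^7) / (1 − 0.9300)] ≈ 9.7896 million.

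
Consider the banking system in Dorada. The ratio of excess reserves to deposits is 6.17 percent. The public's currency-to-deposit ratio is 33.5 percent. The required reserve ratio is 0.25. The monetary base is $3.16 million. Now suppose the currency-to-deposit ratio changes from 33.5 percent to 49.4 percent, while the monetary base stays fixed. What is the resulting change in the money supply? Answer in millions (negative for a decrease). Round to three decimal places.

Initially m₁ = (1 + 0.335) / (0.25 + 0.0617 + 0.335) ≈ 2.06433, so M₁ = 2.06433 × 3.16 ≈ 6.5233 million.
After the change m₂ = (1 + 0.494) / (0.25 + 0.0617 + 0.494) ≈ 1.85429, so M₂ = 1.85429 × 3.16 ≈ 5.8596 million.
ΔM = M₂ − M₁ = 5.8596 − 6.5233 = -0.6637 million.

-0.664 million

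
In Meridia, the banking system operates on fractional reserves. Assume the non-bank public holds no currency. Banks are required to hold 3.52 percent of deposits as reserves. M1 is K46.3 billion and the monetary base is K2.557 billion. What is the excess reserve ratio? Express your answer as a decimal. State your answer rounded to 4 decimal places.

Using m = M/MB = 46.3/2.557 ≈ 18.107157. Since m = (1 + c)/(c + rr + e), the denominator satisfies c + rr + e = (1 + c)/m = (1 + 0) / 18.107157 ≈ 0.055227.
With c = 0 and rr = 0.0352, the excess reserve ratio is 0.055227 − 0 − 0.0352 = 0.020027.

0.0200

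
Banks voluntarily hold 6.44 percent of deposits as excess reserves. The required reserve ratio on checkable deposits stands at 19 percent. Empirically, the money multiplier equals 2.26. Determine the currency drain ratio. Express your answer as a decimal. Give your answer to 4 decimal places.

Using m = 2.26. From m = (1 + c)/(c + rr + e), rearranging gives 1 + c = m·(c + rr + e), so c·(1 − m) = m·(rr + e) − 1.
Hence c = [m·(rr + e) − 1]/(1 − m) = [2.26 × (0.19 + 0.0644) − 1] / (1 − 2.26) ≈ 0.337346.

0.3373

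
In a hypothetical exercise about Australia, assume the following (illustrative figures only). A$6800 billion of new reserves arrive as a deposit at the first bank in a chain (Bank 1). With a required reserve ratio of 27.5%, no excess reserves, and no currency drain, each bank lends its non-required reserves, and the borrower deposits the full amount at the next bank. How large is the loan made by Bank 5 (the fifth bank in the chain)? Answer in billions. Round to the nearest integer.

A$1362 billion

Each bank lends a fraction (1 − rr) = 0.7250 of the deposit it receives, so Bank 5 receives 6800·0.7250^4 and lends 6800·0.7250^5 ≈ 1362.0685 billion.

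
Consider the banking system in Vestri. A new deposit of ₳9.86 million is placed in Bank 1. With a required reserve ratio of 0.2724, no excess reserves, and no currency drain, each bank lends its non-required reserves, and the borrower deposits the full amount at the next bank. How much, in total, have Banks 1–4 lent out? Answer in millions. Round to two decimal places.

Bank i lends (1 − rr)^i of the original deposit: Bank 1 lends 9.86·0.7276 ≈ 7.1741, Bank 2 lends 9.86·0.7276² ≈ 5.2199, and so on.
Summing a geometric series: total = 9.86·[0.7276·(1 − 0.7276^4) / (1 − 0.7276)] ≈ 18.9555 million.

₳18.96 million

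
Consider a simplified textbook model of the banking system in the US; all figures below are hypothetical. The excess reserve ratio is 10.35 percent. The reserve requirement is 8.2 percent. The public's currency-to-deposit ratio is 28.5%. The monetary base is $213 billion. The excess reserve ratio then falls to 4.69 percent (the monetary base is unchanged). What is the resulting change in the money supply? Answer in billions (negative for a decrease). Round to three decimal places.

Initially m₁ = (1 + 0.285) / (0.082 + 0.1035 + 0.285) ≈ 2.7311371, so M₁ = 2.7311371 × 213 ≈ 581.7322 billion.
After the change m₂ = (1 + 0.285) / (0.082 + 0.0469 + 0.285) ≈ 3.1046146, so M₂ = 3.1046146 × 213 ≈ 661.2829 billion.
ΔM = M₂ − M₁ = 661.2829 − 581.7322 = 79.5507 billion.

$79.551 billion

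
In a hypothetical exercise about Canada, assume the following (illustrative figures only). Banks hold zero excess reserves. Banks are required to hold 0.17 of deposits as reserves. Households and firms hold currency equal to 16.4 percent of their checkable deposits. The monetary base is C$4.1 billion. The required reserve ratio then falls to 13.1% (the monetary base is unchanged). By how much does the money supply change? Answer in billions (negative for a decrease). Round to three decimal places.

Initially m₁ = (1 + 0.164) / (0.17 + 0.164) ≈ 3.48503, so M₁ = 3.48503 × 4.1 ≈ 14.2886 billion.
After the change m₂ = (1 + 0.164) / (0.131 + 0.164) ≈ 3.94576, so M₂ = 3.94576 × 4.1 ≈ 16.1776 billion.
ΔM = M₂ − M₁ = 16.1776 − 14.2886 = 1.889 billion.

C$1.889 billion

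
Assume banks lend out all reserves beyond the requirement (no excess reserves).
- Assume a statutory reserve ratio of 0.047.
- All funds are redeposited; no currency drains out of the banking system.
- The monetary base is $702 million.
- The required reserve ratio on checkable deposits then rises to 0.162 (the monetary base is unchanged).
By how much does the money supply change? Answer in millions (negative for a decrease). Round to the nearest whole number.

-10603 million

Initially m₁ = 1 / (0.047) ≈ 21.2766, so M₁ = 21.2766 × 702 = 14936.1732 million.
After the change m₂ = 1 / (0.162) ≈ 6.1728, so M₂ = 6.1728 × 702 = 4333.3056 million.
ΔM = M₂ − M₁ = 4333.3056 − 14936.1732 = -10602.8676 million.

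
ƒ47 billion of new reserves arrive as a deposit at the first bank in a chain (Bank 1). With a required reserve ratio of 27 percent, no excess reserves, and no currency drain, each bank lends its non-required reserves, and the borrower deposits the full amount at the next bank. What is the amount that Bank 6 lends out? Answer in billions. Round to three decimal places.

Each bank lends a fraction (1 − rr) = 0.7300 of the deposit it receives, so Bank 6 receives 47·0.7300^5 and lends 47·0.7300^6 ≈ 7.1127 billion.

ƒ7.113 billion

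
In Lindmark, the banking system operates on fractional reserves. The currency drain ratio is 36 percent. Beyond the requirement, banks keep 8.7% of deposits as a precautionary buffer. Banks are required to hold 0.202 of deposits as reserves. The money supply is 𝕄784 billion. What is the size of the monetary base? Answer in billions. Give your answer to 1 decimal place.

𝕄374.1 billion

The money multiplier is m = (1 + c) / (rr + e + c) = (1 + 0.36) / (0.202 + 0.087 + 0.36) ≈ 2.09553.
MB = M / m = 784 / 2.09553 ≈ 374.1297 billion.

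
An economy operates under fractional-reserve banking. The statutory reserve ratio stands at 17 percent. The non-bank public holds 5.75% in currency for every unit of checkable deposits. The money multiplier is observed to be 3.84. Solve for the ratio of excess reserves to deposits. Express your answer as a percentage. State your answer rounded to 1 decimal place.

4.8%

Using m = 3.84. Since m = (1 + c)/(c + rr + e), the denominator satisfies c + rr + e = (1 + c)/m = (1 + 0.0575) / 3.84 ≈ 0.275391.
With c = 0.0575 and rr = 0.17, the ratio of excess reserves to deposits is 0.275391 − 0.0575 − 0.17 = 0.047891.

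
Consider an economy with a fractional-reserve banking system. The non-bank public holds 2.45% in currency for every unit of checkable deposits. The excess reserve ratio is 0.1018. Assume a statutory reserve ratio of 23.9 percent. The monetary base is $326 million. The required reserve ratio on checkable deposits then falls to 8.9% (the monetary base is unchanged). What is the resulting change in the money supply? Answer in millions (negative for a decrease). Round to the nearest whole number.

Initially m₁ = (1 + 0.0245) / (0.239 + 0.1018 + 0.0245) ≈ 2.8045, so M₁ = 2.8045 × 326 = 914.267 million.
After the change m₂ = (1 + 0.0245) / (0.089 + 0.1018 + 0.0245) ≈ 4.7585, so M₂ = 4.7585 × 326 = 1551.271 million.
ΔM = M₂ − M₁ = 1551.271 − 914.267 = 637.004 million.

$637 million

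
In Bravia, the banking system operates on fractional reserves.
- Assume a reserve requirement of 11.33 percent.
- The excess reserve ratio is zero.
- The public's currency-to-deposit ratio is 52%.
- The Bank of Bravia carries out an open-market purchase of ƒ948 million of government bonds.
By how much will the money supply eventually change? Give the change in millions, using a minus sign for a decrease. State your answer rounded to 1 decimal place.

ƒ2275.3 million

The money multiplier is m = (1 + c) / (rr + c) = (1 + 0.52) / (0.1133 + 0.52) ≈ 2.40013.
The purchase adds 948 million of base, so ΔM = m × ΔMB = 2.40013 × (+948) ≈ 2275.3232 million.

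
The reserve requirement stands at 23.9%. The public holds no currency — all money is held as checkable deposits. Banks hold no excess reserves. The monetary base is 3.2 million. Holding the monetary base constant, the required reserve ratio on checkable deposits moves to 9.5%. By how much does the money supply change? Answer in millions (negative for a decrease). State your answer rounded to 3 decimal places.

20.295 million

Initially m₁ = 1 / (0.239) ≈ 4.18410, so M₁ = 4.18410 × 3.2 ≈ 13.3891 million.
After the change m₂ = 1 / (0.095) ≈ 10.52632, so M₂ = 10.52632 × 3.2 ≈ 33.6842 million.
ΔM = M₂ − M₁ = 33.6842 − 13.3891 = 20.2951 million.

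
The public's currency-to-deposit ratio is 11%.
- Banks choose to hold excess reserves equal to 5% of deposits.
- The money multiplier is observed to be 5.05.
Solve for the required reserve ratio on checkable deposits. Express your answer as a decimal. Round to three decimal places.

Using m = 5.05. Since m = (1 + c)/(c + rr + e), the denominator satisfies c + rr + e = (1 + c)/m = (1 + 0.11) / 5.05 ≈ 0.219802.
With c = 0.11 and e = 0.05, the required reserve ratio on checkable deposits is 0.219802 − 0.11 − 0.05 = 0.059802.

0.060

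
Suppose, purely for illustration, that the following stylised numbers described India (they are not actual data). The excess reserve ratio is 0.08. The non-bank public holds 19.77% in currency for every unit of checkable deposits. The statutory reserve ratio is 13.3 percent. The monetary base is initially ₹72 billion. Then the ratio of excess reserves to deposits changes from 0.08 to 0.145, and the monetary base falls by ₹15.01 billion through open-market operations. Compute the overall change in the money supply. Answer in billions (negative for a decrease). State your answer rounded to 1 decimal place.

Before: m₁ = (1 + 0.1977) / (0.133 + 0.08 + 0.1977) ≈ 2.9162, MB₁ = 72, so M₁ = 2.9162 × 72 = 209.9664 billion.
After: m₂ = (1 + 0.1977) / (0.133 + 0.145 + 0.1977) ≈ 2.5178, MB₂ = 72 − 15.01 = 56.99, so M₂ = 2.5178 × 56.99 ≈ 143.4894 billion.
ΔM = M₂ − M₁ = 143.4894 − 209.9664 = -66.477 billion.

-66.5 billion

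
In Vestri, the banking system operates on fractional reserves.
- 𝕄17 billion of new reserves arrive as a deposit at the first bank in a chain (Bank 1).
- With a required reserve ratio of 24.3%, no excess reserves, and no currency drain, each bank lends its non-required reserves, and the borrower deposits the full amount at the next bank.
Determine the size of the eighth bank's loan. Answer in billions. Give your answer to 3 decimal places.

𝕄1.833 billion

Each bank lends a fraction (1 − rr) = 0.7570 of the deposit it receives, so Bank 8 receives 17·0.7570^7 and lends 17·0.7570^8 ≈ 1.8332 billion.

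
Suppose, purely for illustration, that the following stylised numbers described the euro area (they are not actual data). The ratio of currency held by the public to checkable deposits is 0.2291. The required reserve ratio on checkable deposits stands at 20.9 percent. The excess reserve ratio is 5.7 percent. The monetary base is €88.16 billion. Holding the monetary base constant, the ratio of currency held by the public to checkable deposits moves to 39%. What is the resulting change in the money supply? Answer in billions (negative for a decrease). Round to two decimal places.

Initially m₁ = (1 + 0.2291) / (0.209 + 0.057 + 0.2291) ≈ 2.48253, so M₁ = 2.48253 × 88.16 ≈ 218.8598 billion.
After the change m₂ = (1 + 0.39) / (0.209 + 0.057 + 0.39) ≈ 2.11890, so M₂ = 2.11890 × 88.16 ≈ 186.8022 billion.
ΔM = M₂ − M₁ = 186.8022 − 218.8598 = -32.0576 billion.

-32.06 billion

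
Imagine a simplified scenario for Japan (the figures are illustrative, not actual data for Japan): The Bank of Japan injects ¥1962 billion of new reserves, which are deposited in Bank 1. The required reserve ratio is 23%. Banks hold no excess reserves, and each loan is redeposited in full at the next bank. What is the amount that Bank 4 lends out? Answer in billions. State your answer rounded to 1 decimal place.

Each bank lends a fraction (1 − rr) = 0.7700 of the deposit it receives, so Bank 4 receives 1962·0.7700^3 and lends 1962·0.7700^4 ≈ 689.7027 billion.

¥689.7 billion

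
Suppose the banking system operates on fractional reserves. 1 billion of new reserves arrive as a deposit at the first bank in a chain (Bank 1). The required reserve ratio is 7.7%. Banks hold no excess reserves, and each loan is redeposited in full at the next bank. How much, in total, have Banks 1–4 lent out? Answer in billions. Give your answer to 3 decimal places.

Bank i lends (1 − rr)^i of the original deposit: Bank 1 lends 1·0.9230 = 0.9230, Bank 2 lends 1·0.9230² ≈ 0.8519, and so on.
Summing a geometric series: total = 1·[0.9230·(1 − 0.9230^4) / (1 − 0.9230)] ≈ 3.2870 billion.

3.287 billion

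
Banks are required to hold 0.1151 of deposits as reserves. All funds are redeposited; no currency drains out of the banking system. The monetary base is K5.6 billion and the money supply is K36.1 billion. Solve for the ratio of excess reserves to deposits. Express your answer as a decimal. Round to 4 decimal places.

0.0400

Using m = M/MB = 36.1/5.6 ≈ 6.446429. Since m = (1 + c)/(c + rr + e), the denominator satisfies c + rr + e = (1 + c)/m = (1 + 0) / 6.446429 ≈ 0.155125.
With c = 0 and rr = 0.1151, the ratio of excess reserves to deposits is 0.155125 − 0 − 0.1151 = 0.040025.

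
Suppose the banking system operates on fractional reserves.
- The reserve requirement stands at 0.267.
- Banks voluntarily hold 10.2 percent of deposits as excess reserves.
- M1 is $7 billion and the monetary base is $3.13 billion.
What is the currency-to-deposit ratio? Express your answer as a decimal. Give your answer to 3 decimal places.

Using m = M/MB = 7/3.13 ≈ 2.236422. From m = (1 + c)/(c + rr + e), rearranging gives 1 + c = m·(c + rr + e), so c·(1 − m) = m·(rr + e) − 1.
Hence c = [m·(rr + e) − 1]/(1 − m) = [2.236422 × (0.267 + 0.102) − 1] / (1 − 2.236422) ≈ 0.141344.

0.141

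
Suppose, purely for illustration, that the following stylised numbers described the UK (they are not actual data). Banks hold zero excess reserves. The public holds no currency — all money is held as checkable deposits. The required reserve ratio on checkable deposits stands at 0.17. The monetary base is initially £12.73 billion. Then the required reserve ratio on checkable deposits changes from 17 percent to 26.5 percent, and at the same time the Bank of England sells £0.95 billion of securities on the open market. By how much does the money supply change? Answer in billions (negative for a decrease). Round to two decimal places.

-30.43 billion

Before: m₁ = 1 / (0.17) ≈ 5.88235, MB₁ = 12.73, so M₁ = 5.88235 × 12.73 ≈ 74.8823 billion.
After: m₂ = 1 / (0.265) ≈ 3.77358, MB₂ = 12.73 − 0.95 = 11.78, so M₂ = 3.77358 × 11.78 ≈ 44.4528 billion.
ΔM = M₂ − M₁ = 44.4528 − 74.8823 = -30.4295 billion.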